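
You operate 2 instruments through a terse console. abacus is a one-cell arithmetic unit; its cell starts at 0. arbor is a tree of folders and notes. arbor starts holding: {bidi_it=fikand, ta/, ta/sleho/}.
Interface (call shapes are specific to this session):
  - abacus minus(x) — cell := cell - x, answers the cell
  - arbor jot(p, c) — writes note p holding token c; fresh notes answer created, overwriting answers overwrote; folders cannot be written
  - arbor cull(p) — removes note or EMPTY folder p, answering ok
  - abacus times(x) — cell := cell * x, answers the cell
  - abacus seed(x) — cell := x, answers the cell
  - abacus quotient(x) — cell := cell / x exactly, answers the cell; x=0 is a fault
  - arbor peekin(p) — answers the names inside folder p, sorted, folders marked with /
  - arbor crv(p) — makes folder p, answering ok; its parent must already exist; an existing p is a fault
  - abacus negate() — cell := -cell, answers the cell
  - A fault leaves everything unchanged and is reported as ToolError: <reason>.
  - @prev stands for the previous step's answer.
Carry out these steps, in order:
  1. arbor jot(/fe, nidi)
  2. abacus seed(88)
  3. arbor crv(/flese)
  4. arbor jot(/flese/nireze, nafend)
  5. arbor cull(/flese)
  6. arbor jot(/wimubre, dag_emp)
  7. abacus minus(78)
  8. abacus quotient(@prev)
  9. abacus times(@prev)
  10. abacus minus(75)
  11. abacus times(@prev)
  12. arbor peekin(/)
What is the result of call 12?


Answer: [bidi_it, fe, flese/, ta/, wimubre]

Derivation:
% 1. arbor jot(/fe, nidi) : created
% 2. abacus seed(88) : 88
% 3. arbor crv(/flese) : ok
% 4. arbor jot(/flese/nireze, nafend) : created
% 5. arbor cull(/flese) : ToolError: not empty
% 6. arbor jot(/wimubre, dag_emp) : created
% 7. abacus minus(78) : 10
% 8. abacus quotient(@prev) : 1
% 9. abacus times(@prev) : 1
% 10. abacus minus(75) : -74
% 11. abacus times(@prev) : 5476
% 12. arbor peekin(/) : [bidi_it, fe, flese/, ta/, wimubre]


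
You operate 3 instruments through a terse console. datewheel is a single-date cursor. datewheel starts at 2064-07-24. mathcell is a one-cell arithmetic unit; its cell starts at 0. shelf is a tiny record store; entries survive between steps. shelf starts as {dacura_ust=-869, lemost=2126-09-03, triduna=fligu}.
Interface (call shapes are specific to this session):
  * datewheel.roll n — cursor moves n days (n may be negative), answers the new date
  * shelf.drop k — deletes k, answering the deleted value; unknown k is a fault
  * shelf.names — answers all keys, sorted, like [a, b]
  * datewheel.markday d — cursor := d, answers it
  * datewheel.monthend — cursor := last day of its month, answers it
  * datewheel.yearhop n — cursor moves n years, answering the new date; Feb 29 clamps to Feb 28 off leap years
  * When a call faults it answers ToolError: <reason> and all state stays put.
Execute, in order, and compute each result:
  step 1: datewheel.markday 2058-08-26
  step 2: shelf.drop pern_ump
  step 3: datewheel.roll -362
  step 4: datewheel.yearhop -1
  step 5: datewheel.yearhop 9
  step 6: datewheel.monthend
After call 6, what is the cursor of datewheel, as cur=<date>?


Answer: cur=2065-08-31

Derivation:
% datewheel.markday d='2058-08-26'
= 2058-08-26
% shelf.drop k='pern_ump'
= ToolError: no such key pern_ump
% datewheel.roll n='-362'
= 2057-08-29
% datewheel.yearhop n='-1'
= 2056-08-29
% datewheel.yearhop n='9'
= 2065-08-29
% datewheel.monthend
= 2065-08-31


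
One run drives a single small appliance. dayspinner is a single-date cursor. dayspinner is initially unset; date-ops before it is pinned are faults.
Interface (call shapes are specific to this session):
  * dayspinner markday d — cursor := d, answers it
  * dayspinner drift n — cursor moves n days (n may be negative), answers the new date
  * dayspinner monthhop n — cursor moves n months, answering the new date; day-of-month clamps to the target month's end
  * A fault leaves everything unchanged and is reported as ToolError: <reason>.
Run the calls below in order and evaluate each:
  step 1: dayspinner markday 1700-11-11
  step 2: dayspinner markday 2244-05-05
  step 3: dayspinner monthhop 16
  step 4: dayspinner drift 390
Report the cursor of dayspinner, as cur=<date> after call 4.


[in] dayspinner markday d=1700-11-11
  1700-11-11
[in] dayspinner markday d=2244-05-05
  2244-05-05
[in] dayspinner monthhop n=16
  2245-09-05
[in] dayspinner drift n=390
  2246-09-30

Answer: cur=2246-09-30


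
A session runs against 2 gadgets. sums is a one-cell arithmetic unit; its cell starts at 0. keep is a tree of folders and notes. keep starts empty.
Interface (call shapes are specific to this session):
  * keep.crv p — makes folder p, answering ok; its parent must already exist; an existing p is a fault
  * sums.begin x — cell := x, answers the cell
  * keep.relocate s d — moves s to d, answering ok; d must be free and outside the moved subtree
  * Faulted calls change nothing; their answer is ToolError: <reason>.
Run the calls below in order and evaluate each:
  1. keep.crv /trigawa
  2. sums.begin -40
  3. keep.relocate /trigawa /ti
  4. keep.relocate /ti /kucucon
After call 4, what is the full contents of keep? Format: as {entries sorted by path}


>> keep.crv(p=/trigawa)
<< ok
>> sums.begin(x=-40)
<< -40
>> keep.relocate(s=/trigawa, d=/ti)
<< ok
>> keep.relocate(s=/ti, d=/kucucon)
<< ok

Answer: {kucucon/}


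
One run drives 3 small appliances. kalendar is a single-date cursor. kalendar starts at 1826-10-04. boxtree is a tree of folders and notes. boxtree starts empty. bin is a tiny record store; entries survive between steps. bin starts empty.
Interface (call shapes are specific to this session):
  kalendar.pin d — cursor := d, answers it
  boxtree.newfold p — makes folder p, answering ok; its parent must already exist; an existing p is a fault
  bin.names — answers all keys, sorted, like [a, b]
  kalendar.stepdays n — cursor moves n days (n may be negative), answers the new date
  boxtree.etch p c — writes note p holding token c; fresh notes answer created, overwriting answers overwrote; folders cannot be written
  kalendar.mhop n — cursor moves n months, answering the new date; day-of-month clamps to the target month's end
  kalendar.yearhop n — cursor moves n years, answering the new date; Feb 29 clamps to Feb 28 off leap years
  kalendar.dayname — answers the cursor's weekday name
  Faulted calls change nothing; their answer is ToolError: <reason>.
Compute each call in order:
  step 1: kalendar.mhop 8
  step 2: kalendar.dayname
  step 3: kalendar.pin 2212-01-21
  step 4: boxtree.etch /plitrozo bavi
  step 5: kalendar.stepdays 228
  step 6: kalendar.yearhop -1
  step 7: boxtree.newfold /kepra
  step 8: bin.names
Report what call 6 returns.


Answer: 2211-09-05

Derivation:
Calling kalendar.mhop using n: 8, → 1827-06-04.
I run kalendar.dayname, — result: Monday.
I call kalendar.pin using d: 2212-01-21, — result: 2212-01-21.
I use boxtree.etch using p: /plitrozo, c: bavi, yielding created.
Next I call kalendar.stepdays using n: 228, yielding 2212-09-05.
Invoking kalendar.yearhop using n: -1, which returns 2211-09-05.
I try boxtree.newfold using p: /kepra, yielding ok.
Invoking bin.names, yielding [].


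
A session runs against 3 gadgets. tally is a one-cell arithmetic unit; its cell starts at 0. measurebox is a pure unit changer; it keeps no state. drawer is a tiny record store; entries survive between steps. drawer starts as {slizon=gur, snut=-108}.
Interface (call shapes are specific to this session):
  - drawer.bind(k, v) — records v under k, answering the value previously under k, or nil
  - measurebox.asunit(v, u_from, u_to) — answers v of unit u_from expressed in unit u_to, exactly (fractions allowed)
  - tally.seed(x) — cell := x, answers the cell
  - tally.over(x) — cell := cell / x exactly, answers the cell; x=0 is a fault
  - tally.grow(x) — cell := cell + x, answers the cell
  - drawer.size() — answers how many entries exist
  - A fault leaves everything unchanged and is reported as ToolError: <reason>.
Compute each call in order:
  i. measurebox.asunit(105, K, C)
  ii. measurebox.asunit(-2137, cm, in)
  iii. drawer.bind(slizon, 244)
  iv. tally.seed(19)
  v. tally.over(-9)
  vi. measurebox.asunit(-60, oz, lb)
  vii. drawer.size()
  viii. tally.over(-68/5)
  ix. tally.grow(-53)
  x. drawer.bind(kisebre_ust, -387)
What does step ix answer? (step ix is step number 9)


·→ asunit(v: 105, u_from: K, u_to: C)
·← -3363/20
·→ asunit(v: -2137, u_from: cm, u_to: in)
·← -106850/127
·→ bind(k: slizon, v: 244)
·← gur
·→ seed(x: 19)
·← 19
·→ over(x: -9)
·← -19/9
·→ asunit(v: -60, u_from: oz, u_to: lb)
·← -15/4
·→ size()
·← 2
·→ over(x: -68/5)
·← 95/612
·→ grow(x: -53)
·← -32341/612
·→ bind(k: kisebre_ust, v: -387)
·← nil

Answer: -32341/612


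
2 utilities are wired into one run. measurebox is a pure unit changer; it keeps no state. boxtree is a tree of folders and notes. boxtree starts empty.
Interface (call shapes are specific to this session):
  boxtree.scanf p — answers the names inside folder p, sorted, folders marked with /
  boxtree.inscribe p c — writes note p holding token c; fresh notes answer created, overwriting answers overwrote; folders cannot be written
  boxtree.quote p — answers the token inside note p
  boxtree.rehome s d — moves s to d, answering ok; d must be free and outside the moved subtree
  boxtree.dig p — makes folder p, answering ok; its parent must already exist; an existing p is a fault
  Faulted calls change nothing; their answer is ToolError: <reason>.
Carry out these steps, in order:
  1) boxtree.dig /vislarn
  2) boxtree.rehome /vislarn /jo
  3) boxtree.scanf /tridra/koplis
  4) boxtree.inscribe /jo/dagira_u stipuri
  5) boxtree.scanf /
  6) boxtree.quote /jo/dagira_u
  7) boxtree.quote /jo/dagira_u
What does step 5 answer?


Answer: [jo/]

Derivation:
>>> boxtree.dig p→/vislarn
= ok
>>> boxtree.rehome s→/vislarn d→/jo
= ok
>>> boxtree.scanf p→/tridra/koplis
= ToolError: not found
>>> boxtree.inscribe p→/jo/dagira_u c→stipuri
= created
>>> boxtree.scanf p→/
= [jo/]
>>> boxtree.quote p→/jo/dagira_u
= stipuri
>>> boxtree.quote p→/jo/dagira_u
= stipuri


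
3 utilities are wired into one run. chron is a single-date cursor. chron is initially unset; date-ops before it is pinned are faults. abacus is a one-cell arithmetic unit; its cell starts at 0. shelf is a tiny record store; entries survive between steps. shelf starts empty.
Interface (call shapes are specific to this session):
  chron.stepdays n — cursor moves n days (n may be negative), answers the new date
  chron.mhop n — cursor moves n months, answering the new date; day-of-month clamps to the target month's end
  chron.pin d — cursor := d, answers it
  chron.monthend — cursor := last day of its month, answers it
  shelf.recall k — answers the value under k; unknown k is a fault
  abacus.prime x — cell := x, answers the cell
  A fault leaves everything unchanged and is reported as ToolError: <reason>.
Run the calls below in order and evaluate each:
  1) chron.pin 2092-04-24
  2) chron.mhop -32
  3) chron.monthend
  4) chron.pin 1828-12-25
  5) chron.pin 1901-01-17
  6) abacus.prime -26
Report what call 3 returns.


Answer: 2089-08-31

Derivation:
Next I call chron.pin passing d→2092-04-24: 2092-04-24.
Invoking chron.mhop passing n→-32, yielding 2089-08-24.
Invoking chron.monthend, giving 2089-08-31.
Calling chron.pin passing d→1828-12-25, giving 1828-12-25.
Using chron.pin passing d→1901-01-17, → 1901-01-17.
I run abacus.prime passing x→-26, and get -26.


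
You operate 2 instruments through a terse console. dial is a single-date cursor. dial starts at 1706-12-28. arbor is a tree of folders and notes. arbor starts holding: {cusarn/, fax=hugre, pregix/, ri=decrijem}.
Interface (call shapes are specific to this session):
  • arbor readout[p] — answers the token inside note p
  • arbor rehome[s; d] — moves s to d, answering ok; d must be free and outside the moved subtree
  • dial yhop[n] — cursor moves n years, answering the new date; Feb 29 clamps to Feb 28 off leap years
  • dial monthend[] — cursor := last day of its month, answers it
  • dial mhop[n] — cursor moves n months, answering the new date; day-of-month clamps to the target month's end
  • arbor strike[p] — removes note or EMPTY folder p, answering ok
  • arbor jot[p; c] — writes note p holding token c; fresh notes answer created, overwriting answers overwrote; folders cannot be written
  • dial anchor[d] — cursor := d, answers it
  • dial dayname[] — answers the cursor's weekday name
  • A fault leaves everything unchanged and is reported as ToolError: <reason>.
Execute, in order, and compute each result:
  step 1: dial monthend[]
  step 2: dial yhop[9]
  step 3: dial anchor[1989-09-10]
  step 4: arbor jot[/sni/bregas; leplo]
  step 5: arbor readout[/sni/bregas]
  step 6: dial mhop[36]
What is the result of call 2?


Answer: 1715-12-31

Derivation:
Act: dial monthend[]
Obs: 1706-12-31
Act: dial yhop[9]
Obs: 1715-12-31
Act: dial anchor[1989-09-10]
Obs: 1989-09-10
Act: arbor jot[/sni/bregas; leplo]
Obs: ToolError: no parent
Act: arbor readout[/sni/bregas]
Obs: ToolError: not found
Act: dial mhop[36]
Obs: 1992-09-10


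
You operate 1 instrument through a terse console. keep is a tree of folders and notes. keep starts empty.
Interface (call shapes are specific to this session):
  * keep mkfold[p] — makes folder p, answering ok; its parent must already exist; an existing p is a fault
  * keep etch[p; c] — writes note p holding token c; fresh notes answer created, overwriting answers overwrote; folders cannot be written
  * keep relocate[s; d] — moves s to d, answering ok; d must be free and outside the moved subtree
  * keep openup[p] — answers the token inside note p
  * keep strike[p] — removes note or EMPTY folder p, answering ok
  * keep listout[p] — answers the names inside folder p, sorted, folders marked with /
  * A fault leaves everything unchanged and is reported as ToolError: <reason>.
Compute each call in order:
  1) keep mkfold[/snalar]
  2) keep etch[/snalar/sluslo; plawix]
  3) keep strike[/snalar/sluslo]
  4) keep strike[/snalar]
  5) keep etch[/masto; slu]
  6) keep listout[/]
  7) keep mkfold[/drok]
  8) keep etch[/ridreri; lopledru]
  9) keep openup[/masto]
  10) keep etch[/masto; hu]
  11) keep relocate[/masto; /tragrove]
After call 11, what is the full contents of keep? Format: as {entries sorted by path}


% 1. keep mkfold(p: /snalar) == ok
% 2. keep etch(p: /snalar/sluslo, c: plawix) == created
% 3. keep strike(p: /snalar/sluslo) == ok
% 4. keep strike(p: /snalar) == ok
% 5. keep etch(p: /masto, c: slu) == created
% 6. keep listout(p: /) == [masto]
% 7. keep mkfold(p: /drok) == ok
% 8. keep etch(p: /ridreri, c: lopledru) == created
% 9. keep openup(p: /masto) == slu
% 10. keep etch(p: /masto, c: hu) == overwrote
% 11. keep relocate(s: /masto, d: /tragrove) == ok

Answer: {drok/, ridreri=lopledru, tragrove=hu}


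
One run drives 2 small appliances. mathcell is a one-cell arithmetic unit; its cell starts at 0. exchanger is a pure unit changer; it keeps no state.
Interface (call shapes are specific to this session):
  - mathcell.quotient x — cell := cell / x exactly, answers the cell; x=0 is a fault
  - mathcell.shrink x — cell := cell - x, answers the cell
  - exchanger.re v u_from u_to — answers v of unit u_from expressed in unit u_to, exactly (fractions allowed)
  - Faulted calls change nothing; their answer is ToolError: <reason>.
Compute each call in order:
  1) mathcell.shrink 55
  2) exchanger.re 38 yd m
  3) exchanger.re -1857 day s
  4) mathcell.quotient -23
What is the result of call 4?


→ mathcell.shrink(x→55)
← -55
→ exchanger.re(v→38, u_from→yd, u_to→m)
← 21717/625
→ exchanger.re(v→-1857, u_from→day, u_to→s)
← -160444800
→ mathcell.quotient(x→-23)
← 55/23

Answer: 55/23


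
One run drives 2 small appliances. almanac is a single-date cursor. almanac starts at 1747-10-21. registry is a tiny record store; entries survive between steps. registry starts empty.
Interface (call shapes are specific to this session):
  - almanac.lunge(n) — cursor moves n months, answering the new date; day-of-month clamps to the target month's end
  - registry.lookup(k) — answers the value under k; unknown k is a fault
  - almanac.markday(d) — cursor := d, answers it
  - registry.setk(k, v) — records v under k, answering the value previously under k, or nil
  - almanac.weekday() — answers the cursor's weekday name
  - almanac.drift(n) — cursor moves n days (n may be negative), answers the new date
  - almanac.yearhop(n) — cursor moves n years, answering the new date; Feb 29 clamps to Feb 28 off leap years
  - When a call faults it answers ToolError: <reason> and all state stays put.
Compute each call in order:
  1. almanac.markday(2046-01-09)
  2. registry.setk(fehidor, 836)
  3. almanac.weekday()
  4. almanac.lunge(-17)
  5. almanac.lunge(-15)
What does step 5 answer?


Answer: 2043-05-09

Derivation:
Next I call almanac.markday on 2046-01-09, which returns 2046-01-09.
Then registry.setk on fehidor, 836, which returns nil.
Calling almanac.weekday, giving Tuesday.
I use almanac.lunge on -17, — result: 2044-08-09.
Invoking almanac.lunge on -15: 2043-05-09.


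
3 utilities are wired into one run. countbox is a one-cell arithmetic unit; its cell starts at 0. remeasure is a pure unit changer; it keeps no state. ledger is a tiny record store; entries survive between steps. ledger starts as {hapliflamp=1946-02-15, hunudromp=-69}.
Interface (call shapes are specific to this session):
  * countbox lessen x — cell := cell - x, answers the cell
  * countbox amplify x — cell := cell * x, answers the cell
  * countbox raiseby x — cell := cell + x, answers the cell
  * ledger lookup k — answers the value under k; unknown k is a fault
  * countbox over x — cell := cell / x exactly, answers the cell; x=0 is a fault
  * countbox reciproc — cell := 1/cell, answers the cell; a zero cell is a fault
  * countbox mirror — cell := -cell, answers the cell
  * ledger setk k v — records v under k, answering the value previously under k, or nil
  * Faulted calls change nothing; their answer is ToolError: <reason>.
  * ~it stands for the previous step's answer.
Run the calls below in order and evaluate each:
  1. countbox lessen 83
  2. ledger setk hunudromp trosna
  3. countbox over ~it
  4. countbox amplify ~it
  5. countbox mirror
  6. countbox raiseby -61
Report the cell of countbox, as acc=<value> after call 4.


Answer: acc=6889/4761

Derivation:
Step: countbox lessen[x='83']
Result: -83
Step: ledger setk[k='hunudromp'; v='trosna']
Result: -69
Step: countbox over[x='~it']
Result: 83/69
Step: countbox amplify[x='~it']
Result: 6889/4761
Step: countbox mirror[]
Result: -6889/4761
Step: countbox raiseby[x='-61']
Result: -297310/4761


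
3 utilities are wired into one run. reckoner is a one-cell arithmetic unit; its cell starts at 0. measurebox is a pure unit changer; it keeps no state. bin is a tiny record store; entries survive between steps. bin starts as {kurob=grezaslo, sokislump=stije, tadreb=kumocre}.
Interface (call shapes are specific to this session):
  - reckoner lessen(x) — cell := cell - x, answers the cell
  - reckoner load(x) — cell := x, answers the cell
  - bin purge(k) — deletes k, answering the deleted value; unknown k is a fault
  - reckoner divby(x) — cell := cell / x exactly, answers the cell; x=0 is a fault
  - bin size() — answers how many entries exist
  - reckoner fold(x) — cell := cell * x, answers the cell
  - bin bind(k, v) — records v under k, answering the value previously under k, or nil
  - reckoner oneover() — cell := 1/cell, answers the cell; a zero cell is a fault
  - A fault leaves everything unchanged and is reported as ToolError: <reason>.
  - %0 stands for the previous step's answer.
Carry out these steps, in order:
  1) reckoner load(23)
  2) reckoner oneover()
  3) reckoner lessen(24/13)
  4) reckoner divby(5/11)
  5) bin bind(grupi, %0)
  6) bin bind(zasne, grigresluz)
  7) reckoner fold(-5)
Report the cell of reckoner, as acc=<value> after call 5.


% reckoner load x→23
:: 23
% reckoner oneover
:: 1/23
% reckoner lessen x→24/13
:: -539/299
% reckoner divby x→5/11
:: -5929/1495
% bin bind k→grupi v→%0
:: nil
% bin bind k→zasne v→grigresluz
:: nil
% reckoner fold x→-5
:: 5929/299

Answer: acc=-5929/1495


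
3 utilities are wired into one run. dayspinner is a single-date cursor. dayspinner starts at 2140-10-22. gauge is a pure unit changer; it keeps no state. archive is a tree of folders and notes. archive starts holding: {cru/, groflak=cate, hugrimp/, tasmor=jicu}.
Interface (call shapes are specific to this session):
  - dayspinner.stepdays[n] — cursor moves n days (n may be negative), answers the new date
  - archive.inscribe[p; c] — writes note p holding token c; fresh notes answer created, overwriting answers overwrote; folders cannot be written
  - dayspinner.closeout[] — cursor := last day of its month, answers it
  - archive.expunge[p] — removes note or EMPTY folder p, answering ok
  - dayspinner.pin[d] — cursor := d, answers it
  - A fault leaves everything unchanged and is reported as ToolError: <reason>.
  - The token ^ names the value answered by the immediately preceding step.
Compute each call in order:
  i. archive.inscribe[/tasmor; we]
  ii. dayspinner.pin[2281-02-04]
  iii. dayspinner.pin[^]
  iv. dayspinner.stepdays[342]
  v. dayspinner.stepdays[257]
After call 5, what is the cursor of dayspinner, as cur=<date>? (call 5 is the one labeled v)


Answer: cur=2282-09-26

Derivation:
-- 1. archive.inscribe(p→/tasmor, c→we) ~> overwrote
-- 2. dayspinner.pin(d→2281-02-04) ~> 2281-02-04
-- 3. dayspinner.pin(d→^) ~> 2281-02-04
-- 4. dayspinner.stepdays(n→342) ~> 2282-01-12
-- 5. dayspinner.stepdays(n→257) ~> 2282-09-26


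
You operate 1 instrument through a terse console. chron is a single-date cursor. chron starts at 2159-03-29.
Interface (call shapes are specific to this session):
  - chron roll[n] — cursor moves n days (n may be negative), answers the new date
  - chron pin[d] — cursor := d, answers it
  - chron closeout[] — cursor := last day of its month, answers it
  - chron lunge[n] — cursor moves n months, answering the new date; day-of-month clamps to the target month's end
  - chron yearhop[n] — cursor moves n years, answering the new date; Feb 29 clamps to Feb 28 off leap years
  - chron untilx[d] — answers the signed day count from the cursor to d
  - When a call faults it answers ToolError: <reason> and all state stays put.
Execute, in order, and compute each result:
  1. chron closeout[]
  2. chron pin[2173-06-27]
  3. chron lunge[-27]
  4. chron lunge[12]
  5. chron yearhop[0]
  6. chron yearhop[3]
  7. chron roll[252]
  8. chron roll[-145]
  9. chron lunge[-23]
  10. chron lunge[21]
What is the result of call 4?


Answer: 2172-03-27

Derivation:
% chron closeout
[out] 2159-03-31
% chron pin d: 2173-06-27
[out] 2173-06-27
% chron lunge n: -27
[out] 2171-03-27
% chron lunge n: 12
[out] 2172-03-27
% chron yearhop n: 0
[out] 2172-03-27
% chron yearhop n: 3
[out] 2175-03-27
% chron roll n: 252
[out] 2175-12-04
% chron roll n: -145
[out] 2175-07-12
% chron lunge n: -23
[out] 2173-08-12
% chron lunge n: 21
[out] 2175-05-12


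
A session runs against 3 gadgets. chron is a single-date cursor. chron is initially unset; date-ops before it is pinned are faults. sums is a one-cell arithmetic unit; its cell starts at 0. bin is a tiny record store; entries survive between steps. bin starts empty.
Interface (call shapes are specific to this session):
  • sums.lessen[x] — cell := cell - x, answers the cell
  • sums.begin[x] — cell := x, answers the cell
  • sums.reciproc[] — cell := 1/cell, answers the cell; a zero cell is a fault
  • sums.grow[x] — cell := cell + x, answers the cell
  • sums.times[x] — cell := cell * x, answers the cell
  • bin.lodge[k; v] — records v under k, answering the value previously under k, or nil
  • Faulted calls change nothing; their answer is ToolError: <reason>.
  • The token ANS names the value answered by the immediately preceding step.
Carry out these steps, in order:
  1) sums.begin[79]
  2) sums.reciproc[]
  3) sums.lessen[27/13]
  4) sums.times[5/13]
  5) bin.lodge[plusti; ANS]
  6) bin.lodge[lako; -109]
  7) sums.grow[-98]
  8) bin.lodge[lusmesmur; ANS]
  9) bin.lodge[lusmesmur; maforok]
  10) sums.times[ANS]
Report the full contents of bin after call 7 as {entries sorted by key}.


Answer: {lako=-109, plusti=-10600/13351}

Derivation:
Act: sums.begin[79]
Obs: 79
Act: sums.reciproc[]
Obs: 1/79
Act: sums.lessen[27/13]
Obs: -2120/1027
Act: sums.times[5/13]
Obs: -10600/13351
Act: bin.lodge[plusti; ANS]
Obs: nil
Act: bin.lodge[lako; -109]
Obs: nil
Act: sums.grow[-98]
Obs: -1318998/13351
Act: bin.lodge[lusmesmur; ANS]
Obs: nil
Act: bin.lodge[lusmesmur; maforok]
Obs: -1318998/13351
Act: sums.times[ANS]
Obs: 1739755724004/178249201


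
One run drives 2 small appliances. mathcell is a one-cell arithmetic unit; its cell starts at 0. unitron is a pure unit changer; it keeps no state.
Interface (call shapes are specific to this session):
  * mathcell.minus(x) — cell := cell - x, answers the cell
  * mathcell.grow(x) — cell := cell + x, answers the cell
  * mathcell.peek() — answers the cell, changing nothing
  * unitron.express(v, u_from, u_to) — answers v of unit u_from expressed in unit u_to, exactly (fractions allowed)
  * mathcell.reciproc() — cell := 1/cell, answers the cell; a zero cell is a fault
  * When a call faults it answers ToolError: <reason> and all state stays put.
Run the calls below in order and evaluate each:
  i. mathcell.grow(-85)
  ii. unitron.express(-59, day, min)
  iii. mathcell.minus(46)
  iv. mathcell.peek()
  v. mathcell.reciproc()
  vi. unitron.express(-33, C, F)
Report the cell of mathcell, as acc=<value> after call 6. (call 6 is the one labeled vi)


Answer: acc=-1/131

Derivation:
-- 1. mathcell.grow(x=-85) -> -85
-- 2. unitron.express(v=-59, u_from=day, u_to=min) -> -84960
-- 3. mathcell.minus(x=46) -> -131
-- 4. mathcell.peek() -> -131
-- 5. mathcell.reciproc() -> -1/131
-- 6. unitron.express(v=-33, u_from=C, u_to=F) -> -137/5


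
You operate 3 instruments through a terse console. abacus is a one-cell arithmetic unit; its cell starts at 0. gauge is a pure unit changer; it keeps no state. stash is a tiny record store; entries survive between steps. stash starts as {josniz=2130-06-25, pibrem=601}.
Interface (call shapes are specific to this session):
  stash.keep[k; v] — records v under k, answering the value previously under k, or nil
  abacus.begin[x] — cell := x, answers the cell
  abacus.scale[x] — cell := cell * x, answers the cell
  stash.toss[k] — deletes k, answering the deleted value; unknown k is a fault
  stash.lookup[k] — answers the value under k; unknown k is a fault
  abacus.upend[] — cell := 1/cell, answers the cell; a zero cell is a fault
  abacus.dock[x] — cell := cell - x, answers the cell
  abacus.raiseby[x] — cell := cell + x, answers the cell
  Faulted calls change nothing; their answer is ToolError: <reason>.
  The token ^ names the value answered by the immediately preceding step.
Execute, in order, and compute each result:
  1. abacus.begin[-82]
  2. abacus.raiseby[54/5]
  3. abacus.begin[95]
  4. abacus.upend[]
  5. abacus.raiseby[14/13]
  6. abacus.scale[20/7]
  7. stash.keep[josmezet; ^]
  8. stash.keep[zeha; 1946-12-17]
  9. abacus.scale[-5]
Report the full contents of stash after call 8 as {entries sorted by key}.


Do: abacus.begin[x=-82]
See: -82
Do: abacus.raiseby[x=54/5]
See: -356/5
Do: abacus.begin[x=95]
See: 95
Do: abacus.upend[]
See: 1/95
Do: abacus.raiseby[x=14/13]
See: 1343/1235
Do: abacus.scale[x=20/7]
See: 5372/1729
Do: stash.keep[k=josmezet; v=^]
See: nil
Do: stash.keep[k=zeha; v=1946-12-17]
See: nil
Do: abacus.scale[x=-5]
See: -26860/1729

Answer: {josmezet=5372/1729, josniz=2130-06-25, pibrem=601, zeha=1946-12-17}


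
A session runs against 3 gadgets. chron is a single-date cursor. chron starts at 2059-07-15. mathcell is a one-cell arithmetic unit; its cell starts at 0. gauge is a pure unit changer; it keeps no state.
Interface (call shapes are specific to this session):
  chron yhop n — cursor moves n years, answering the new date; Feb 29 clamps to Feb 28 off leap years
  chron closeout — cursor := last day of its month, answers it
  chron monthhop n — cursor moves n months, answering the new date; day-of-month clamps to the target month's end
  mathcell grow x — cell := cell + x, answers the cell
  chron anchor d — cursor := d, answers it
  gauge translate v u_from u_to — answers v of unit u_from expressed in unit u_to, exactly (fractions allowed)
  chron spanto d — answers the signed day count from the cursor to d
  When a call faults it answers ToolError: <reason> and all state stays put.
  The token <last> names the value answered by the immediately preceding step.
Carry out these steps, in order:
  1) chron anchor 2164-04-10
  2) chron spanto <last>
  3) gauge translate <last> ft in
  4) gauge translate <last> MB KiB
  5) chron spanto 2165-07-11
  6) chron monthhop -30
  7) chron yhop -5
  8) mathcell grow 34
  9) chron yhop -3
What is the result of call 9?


Answer: 2153-10-10

Derivation:
[in] chron anchor d→2164-04-10
[out] 2164-04-10
[in] chron spanto d→<last>
[out] 0
[in] gauge translate v→<last> u_from→ft u_to→in
[out] 0
[in] gauge translate v→<last> u_from→MB u_to→KiB
[out] 0
[in] chron spanto d→2165-07-11
[out] 457
[in] chron monthhop n→-30
[out] 2161-10-10
[in] chron yhop n→-5
[out] 2156-10-10
[in] mathcell grow x→34
[out] 34
[in] chron yhop n→-3
[out] 2153-10-10


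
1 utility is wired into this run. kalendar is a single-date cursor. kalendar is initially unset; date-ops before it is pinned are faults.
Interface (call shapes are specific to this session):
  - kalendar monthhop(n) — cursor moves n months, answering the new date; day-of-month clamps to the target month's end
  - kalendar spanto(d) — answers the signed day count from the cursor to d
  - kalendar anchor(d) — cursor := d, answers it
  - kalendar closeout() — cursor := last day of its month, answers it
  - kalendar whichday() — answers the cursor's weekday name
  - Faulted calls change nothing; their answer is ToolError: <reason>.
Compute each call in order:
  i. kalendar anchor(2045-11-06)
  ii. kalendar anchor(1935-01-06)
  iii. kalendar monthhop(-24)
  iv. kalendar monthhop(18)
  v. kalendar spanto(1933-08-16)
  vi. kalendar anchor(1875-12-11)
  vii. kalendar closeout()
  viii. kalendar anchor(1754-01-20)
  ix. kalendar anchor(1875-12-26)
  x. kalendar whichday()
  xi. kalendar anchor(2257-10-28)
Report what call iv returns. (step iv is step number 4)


# kalendar anchor(2045-11-06) => 2045-11-06
# kalendar anchor(1935-01-06) => 1935-01-06
# kalendar monthhop(-24) => 1933-01-06
# kalendar monthhop(18) => 1934-07-06
# kalendar spanto(1933-08-16) => -324
# kalendar anchor(1875-12-11) => 1875-12-11
# kalendar closeout() => 1875-12-31
# kalendar anchor(1754-01-20) => 1754-01-20
# kalendar anchor(1875-12-26) => 1875-12-26
# kalendar whichday() => Sunday
# kalendar anchor(2257-10-28) => 2257-10-28

Answer: 1934-07-06


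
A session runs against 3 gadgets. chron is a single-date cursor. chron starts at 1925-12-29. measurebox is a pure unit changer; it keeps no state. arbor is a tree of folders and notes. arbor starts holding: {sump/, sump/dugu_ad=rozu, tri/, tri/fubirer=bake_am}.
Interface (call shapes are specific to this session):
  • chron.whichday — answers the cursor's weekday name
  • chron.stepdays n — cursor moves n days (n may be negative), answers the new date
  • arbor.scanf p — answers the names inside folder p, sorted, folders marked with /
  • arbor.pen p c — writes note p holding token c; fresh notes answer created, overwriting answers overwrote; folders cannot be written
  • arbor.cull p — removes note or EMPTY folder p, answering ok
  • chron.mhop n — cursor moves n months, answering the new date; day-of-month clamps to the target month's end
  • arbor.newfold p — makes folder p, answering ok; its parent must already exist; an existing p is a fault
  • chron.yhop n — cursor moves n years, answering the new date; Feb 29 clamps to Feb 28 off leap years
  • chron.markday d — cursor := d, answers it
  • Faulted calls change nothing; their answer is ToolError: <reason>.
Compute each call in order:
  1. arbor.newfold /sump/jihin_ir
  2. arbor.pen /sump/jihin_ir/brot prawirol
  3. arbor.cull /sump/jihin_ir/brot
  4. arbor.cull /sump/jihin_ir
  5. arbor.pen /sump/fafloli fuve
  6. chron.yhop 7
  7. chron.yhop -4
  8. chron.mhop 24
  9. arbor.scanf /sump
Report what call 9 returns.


Answer: [dugu_ad, fafloli]

Derivation:
==> newfold(p='/sump/jihin_ir')
<== ok
==> pen(p='/sump/jihin_ir/brot', c='prawirol')
<== created
==> cull(p='/sump/jihin_ir/brot')
<== ok
==> cull(p='/sump/jihin_ir')
<== ok
==> pen(p='/sump/fafloli', c='fuve')
<== created
==> yhop(n='7')
<== 1932-12-29
==> yhop(n='-4')
<== 1928-12-29
==> mhop(n='24')
<== 1930-12-29
==> scanf(p='/sump')
<== [dugu_ad, fafloli]


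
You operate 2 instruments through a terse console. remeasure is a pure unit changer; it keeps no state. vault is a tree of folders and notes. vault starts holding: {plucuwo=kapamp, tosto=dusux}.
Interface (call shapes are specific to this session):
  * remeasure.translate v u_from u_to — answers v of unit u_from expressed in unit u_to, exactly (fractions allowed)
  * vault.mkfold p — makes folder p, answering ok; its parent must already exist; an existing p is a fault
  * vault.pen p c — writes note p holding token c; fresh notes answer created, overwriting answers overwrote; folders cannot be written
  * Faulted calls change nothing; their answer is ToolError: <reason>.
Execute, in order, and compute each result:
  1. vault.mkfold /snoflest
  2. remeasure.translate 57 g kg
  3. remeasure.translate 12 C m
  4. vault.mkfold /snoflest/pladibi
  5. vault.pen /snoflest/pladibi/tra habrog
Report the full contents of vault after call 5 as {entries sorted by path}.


Answer: {plucuwo=kapamp, snoflest/, snoflest/pladibi/, snoflest/pladibi/tra=habrog, tosto=dusux}

Derivation:
;; vault.mkfold(/snoflest) -> ok
;; remeasure.translate(57, g, kg) -> 57/1000
;; remeasure.translate(12, C, m) -> ToolError: incompatible units
;; vault.mkfold(/snoflest/pladibi) -> ok
;; vault.pen(/snoflest/pladibi/tra, habrog) -> created


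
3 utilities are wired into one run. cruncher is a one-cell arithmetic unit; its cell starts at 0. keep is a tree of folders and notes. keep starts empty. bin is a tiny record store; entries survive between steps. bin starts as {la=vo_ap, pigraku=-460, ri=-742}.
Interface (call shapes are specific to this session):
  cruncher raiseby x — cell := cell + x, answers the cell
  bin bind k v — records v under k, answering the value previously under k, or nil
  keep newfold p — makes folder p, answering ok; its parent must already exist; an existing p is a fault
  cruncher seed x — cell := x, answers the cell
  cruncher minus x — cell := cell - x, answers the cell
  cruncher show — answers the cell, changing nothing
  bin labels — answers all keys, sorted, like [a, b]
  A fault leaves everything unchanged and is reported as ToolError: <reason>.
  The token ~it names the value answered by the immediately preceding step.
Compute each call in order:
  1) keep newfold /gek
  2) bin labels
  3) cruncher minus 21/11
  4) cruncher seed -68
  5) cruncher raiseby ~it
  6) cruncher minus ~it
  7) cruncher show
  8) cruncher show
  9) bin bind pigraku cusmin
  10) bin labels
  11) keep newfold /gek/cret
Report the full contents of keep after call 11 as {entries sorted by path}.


Answer: {gek/, gek/cret/}

Derivation:
% keep newfold(p=/gek) => ok
% bin labels() => [la, pigraku, ri]
% cruncher minus(x=21/11) => -21/11
% cruncher seed(x=-68) => -68
% cruncher raiseby(x=~it) => -136
% cruncher minus(x=~it) => 0
% cruncher show() => 0
% cruncher show() => 0
% bin bind(k=pigraku, v=cusmin) => -460
% bin labels() => [la, pigraku, ri]
% keep newfold(p=/gek/cret) => ok


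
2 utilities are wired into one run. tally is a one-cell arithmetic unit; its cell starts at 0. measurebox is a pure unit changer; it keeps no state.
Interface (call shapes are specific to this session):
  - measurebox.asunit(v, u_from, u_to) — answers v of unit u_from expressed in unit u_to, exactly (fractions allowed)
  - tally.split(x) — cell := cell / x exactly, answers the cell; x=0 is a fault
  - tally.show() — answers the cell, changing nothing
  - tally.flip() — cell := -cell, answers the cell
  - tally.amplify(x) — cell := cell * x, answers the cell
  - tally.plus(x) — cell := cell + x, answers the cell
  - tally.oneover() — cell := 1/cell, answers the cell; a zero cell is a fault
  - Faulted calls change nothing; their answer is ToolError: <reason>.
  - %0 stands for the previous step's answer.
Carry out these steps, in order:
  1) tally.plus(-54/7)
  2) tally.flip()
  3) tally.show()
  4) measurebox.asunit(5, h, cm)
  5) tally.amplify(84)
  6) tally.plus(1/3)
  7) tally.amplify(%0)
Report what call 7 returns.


Answer: 3783025/9

Derivation:
! 1. plus(x: -54/7) ~> -54/7
! 2. flip() ~> 54/7
! 3. show() ~> 54/7
! 4. asunit(v: 5, u_from: h, u_to: cm) ~> ToolError: incompatible units
! 5. amplify(x: 84) ~> 648
! 6. plus(x: 1/3) ~> 1945/3
! 7. amplify(x: %0) ~> 3783025/9


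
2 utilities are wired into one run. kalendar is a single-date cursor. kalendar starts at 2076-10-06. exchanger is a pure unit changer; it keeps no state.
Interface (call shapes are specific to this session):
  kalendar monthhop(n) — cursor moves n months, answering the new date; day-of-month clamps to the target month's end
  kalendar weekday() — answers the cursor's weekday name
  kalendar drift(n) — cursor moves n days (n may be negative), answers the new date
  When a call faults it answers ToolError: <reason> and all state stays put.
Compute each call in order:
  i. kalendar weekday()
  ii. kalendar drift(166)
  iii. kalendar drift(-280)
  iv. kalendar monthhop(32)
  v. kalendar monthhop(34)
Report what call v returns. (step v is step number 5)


==> kalendar weekday()
<== Tuesday
==> kalendar drift(166)
<== 2077-03-21
==> kalendar drift(-280)
<== 2076-06-14
==> kalendar monthhop(32)
<== 2079-02-14
==> kalendar monthhop(34)
<== 2081-12-14

Answer: 2081-12-14


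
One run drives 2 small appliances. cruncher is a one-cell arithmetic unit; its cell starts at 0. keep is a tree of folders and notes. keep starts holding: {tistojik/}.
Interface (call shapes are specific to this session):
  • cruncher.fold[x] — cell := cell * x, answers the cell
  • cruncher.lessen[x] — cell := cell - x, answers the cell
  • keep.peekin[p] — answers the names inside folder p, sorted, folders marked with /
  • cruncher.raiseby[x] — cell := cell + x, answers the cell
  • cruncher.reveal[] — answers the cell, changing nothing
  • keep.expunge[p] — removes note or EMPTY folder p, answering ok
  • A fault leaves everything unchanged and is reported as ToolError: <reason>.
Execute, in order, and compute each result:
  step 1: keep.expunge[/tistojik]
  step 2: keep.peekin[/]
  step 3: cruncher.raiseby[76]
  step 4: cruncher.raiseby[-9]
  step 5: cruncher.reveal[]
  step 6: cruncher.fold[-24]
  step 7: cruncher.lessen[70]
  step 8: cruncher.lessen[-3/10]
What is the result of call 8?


Answer: -16777/10

Derivation:
% keep.expunge(p: /tistojik) -> ok
% keep.peekin(p: /) -> []
% cruncher.raiseby(x: 76) -> 76
% cruncher.raiseby(x: -9) -> 67
% cruncher.reveal() -> 67
% cruncher.fold(x: -24) -> -1608
% cruncher.lessen(x: 70) -> -1678
% cruncher.lessen(x: -3/10) -> -16777/10


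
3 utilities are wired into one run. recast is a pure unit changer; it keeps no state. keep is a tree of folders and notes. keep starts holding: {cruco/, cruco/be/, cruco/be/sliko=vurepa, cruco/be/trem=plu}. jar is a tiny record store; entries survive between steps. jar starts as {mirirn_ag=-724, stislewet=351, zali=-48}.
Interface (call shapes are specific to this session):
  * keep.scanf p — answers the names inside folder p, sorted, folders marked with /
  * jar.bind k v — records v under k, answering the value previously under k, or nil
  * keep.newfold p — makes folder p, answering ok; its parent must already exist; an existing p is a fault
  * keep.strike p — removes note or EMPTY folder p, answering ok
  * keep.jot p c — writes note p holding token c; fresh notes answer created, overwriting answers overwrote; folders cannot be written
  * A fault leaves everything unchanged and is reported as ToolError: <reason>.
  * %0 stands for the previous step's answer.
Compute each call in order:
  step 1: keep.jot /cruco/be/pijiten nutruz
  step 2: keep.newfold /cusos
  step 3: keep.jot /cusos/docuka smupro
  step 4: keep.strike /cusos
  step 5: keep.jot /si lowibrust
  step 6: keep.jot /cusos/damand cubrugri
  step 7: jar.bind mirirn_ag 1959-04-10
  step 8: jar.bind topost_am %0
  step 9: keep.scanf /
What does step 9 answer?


==> keep.jot(p='/cruco/be/pijiten', c='nutruz')
<== created
==> keep.newfold(p='/cusos')
<== ok
==> keep.jot(p='/cusos/docuka', c='smupro')
<== created
==> keep.strike(p='/cusos')
<== ToolError: not empty
==> keep.jot(p='/si', c='lowibrust')
<== created
==> keep.jot(p='/cusos/damand', c='cubrugri')
<== created
==> jar.bind(k='mirirn_ag', v='1959-04-10')
<== -724
==> jar.bind(k='topost_am', v='%0')
<== nil
==> keep.scanf(p='/')
<== [cruco/, cusos/, si]

Answer: [cruco/, cusos/, si]
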